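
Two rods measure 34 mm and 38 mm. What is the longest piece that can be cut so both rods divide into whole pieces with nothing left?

2

Euclid: 38 = 1·34 + 4; 34 = 8·4 + 2; 4 = 2·2 + 0. Last nonzero remainder: 2.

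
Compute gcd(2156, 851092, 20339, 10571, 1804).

gcd(2156, 851092): 851092 = 394·2156 + 1628; 2156 = 1·1628 + 528; 1628 = 3·528 + 44; 528 = 12·44 + 0 → 44
gcd(44, 20339): 20339 = 462·44 + 11; 44 = 4·11 + 0 → 11
gcd(11, 10571): 10571 = 961·11 + 0 → 11
gcd(11, 1804): 1804 = 164·11 + 0 → 11

11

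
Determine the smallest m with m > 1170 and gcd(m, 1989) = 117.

Multiples of 117 above 1170: 117·11, 117·12, … . Need the cofactor coprime to 1989/117 = 17.
Checking s = 11, 12, … the first with gcd(s, 17) = 1 is s = 11, giving 1287.

1287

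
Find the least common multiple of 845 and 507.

2535

845 = 5 · 13²; 507 = 3 · 13²
max exponents: 3 · 5 · 13² = 2535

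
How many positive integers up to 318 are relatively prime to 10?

127

10 = 2·5. Inclusion–exclusion on these primes:
318 − ⌊318/2⌋ − ⌊318/5⌋ + ⌊318/10⌋ = 127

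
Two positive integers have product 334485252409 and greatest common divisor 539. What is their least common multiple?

Since gcd(a,b)·lcm(a,b) = ab, lcm = 334485252409/539 = 620566331.

620566331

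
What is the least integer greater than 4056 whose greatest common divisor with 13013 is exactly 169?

4225

gcd(t, 13013) = 169 forces 169 | t; write t = 169s. Then gcd(169s, 169·77) = 169·gcd(s, 77), so need gcd(s, 77) = 1.
169s > 4056 gives s ≥ 25. The least s ≥ 25 coprime to 77 is 25, so t = 169·25 = 4225.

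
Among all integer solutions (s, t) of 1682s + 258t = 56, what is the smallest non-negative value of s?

37

Reduce mod 258: 1682s ≡ 56 (mod 258). With g = gcd(1682, 258) = 2 dividing 56, divide through: 841s ≡ 28 (mod 129).
Since gcd(841, 129) = 1, s ≡ 28·(841)⁻¹ ≡ 37 (mod 129). Smallest non-negative: 37.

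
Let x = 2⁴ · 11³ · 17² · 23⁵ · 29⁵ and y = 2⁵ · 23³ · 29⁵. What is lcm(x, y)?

max exponent per prime: 2⁵ · 11³ · 17² · 23⁵ · 29⁵ = 1625006289133854416416

1625006289133854416416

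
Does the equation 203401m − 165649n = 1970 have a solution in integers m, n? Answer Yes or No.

By Bézout, 203401m − 165649n = 1970 has integer solutions iff gcd(203401, 165649) | 1970.
Euclid: 203401 = 1·165649 + 37752; 165649 = 4·37752 + 14641; 37752 = 2·14641 + 8470; 14641 = 1·8470 + 6171; 8470 = 1·6171 + 2299; 6171 = 2·2299 + 1573; 2299 = 1·1573 + 726; 1573 = 2·726 + 121; 726 = 6·121 + 0. gcd = 121; 1970 mod 121 = 34. No.

No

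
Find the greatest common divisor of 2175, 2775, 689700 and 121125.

gcd(2175, 2775): 2775 = 1·2175 + 600; 2175 = 3·600 + 375; 600 = 1·375 + 225; 375 = 1·225 + 150; 225 = 1·150 + 75; 150 = 2·75 + 0 → 75
gcd(75, 689700): 689700 = 9196·75 + 0 → 75
gcd(75, 121125): 121125 = 1615·75 + 0 → 75

75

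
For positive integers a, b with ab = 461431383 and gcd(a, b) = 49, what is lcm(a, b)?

9416967

For any two positive integers, gcd × lcm equals their product. Hence lcm = 461431383 / 49 = 9416967.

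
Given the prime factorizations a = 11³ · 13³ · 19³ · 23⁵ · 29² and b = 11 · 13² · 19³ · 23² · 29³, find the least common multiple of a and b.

3148488338174674789151

max exponent per prime: 11³ · 13³ · 19³ · 23⁵ · 29³ = 3148488338174674789151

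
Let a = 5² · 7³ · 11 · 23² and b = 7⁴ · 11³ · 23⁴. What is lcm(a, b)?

22357413969275

max exponent per prime: 5² · 7⁴ · 11³ · 23⁴ = 22357413969275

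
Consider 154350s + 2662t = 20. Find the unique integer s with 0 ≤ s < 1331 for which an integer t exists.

694

gcd(154350, 2662) = 2 (Euclid: 154350 = 57·2662 + 2616; 2662 = 1·2616 + 46; 2616 = 56·46 + 40; 46 = 1·40 + 6; 40 = 6·6 + 4; 6 = 1·4 + 2; 4 = 2·2 + 0), and 2 | 20.
Extended Euclid: 154350·(-463) + 2662·(26846) = 2. Scale by 10: s₀ = -4630.
General solution s = s₀ + 1331k; reducing mod 1331 gives s = 694 (and t = -40240).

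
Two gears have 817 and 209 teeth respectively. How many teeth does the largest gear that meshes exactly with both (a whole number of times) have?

Euclid: 817 = 3·209 + 190; 209 = 1·190 + 19; 190 = 10·19 + 0. Last nonzero remainder: 19.

19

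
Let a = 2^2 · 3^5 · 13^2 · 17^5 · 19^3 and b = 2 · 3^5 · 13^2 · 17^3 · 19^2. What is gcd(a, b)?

145672287462

min exponent per shared prime: 2 · 3^5 · 13^2 · 17^3 · 19^2 = 145672287462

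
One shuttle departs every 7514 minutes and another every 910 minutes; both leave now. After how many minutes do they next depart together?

7514 = 2 · 13 · 17²; 910 = 2 · 5 · 7 · 13
max exponents: 2 · 5 · 7 · 13 · 17² = 262990

262990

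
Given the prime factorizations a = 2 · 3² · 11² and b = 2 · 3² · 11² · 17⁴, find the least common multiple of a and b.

max exponent per prime: 2 · 3² · 11² · 17⁴ = 181908738

181908738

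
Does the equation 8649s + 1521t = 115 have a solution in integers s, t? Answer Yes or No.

No

gcd(8649, 1521): 8649 = 5·1521 + 1044; 1521 = 1·1044 + 477; 1044 = 2·477 + 90; 477 = 5·90 + 27; 90 = 3·27 + 9; 27 = 3·9 + 0 → 9
9 does not divide 115, so a solution does not exist.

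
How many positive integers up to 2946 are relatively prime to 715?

1978

715 = 5·11·13. Inclusion–exclusion on these primes:
2946 − ⌊2946/5⌋ − ⌊2946/11⌋ − ⌊2946/13⌋ + ⌊2946/55⌋ + ⌊2946/65⌋ + ⌊2946/143⌋ − ⌊2946/715⌋ = 1978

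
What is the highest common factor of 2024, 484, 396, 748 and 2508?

gcd(2024, 484): 2024 = 4·484 + 88; 484 = 5·88 + 44; 88 = 2·44 + 0 → 44
gcd(44, 396): 396 = 9·44 + 0 → 44
gcd(44, 748): 748 = 17·44 + 0 → 44
gcd(44, 2508): 2508 = 57·44 + 0 → 44

44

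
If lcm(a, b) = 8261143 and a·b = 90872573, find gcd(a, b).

From gcd × lcm = ab: gcd = 90872573 / 8261143 = 11.

11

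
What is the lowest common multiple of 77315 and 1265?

gcd first: 77315 = 61·1265 + 150; 1265 = 8·150 + 65; 150 = 2·65 + 20; 65 = 3·20 + 5; 20 = 4·5 + 0 → gcd = 5
lcm = 77315·1265/gcd = 97803475/5 = 19560695

19560695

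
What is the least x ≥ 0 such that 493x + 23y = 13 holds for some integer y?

Reduce mod 23: 493x ≡ 13 (mod 23). With g = gcd(493, 23) = 1 dividing 13, divide through: 493x ≡ 13 (mod 23).
Since gcd(493, 23) = 1, x ≡ 13·(493)⁻¹ ≡ 22 (mod 23). Smallest non-negative: 22.

22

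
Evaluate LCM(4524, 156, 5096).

443352

4524 = 2² · 3 · 13 · 29; 156 = 2² · 3 · 13; 5096 = 2³ · 7² · 13
lcm takes max exponent of each prime: 2³ · 3 · 7² · 13 · 29 = 443352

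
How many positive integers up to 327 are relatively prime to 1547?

243

1547 = 7·13·17. Inclusion–exclusion on these primes:
327 − ⌊327/7⌋ − ⌊327/13⌋ − ⌊327/17⌋ + ⌊327/91⌋ + ⌊327/119⌋ + ⌊327/221⌋ − ⌊327/1547⌋ = 243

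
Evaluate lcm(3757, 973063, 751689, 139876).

lcm(3757, 973063) = 3757·973063/gcd = 3655797691/3757 = 973063
lcm(973063, 751689) = 973063·751689/gcd = 731440753407/289 = 2530936863
lcm(2530936863, 139876) = 2530936863·139876/gcd = 354017324648988/289 = 1224973441692

1224973441692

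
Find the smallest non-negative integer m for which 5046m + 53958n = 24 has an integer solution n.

1743

gcd(5046, 53958) = 6 (Euclid: 53958 = 10·5046 + 3498; 5046 = 1·3498 + 1548; 3498 = 2·1548 + 402; 1548 = 3·402 + 342; 402 = 1·342 + 60; 342 = 5·60 + 42; 60 = 1·42 + 18; 42 = 2·18 + 6; 18 = 3·6 + 0), and 6 | 24.
Extended Euclid: 5046·(2684) + 53958·(-251) = 6. Scale by 4: m₀ = 10736.
General solution m = m₀ + 8993t; reducing mod 8993 gives m = 1743 (and n = -163).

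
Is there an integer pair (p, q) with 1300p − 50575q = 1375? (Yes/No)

Yes

gcd(1300, 50575): 50575 = 38·1300 + 1175; 1300 = 1·1175 + 125; 1175 = 9·125 + 50; 125 = 2·50 + 25; 50 = 2·25 + 0 → 25
25 divides 1375, so a solution exists.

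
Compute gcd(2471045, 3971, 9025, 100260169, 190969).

361

gcd(2471045, 3971): 2471045 = 622·3971 + 1083; 3971 = 3·1083 + 722; 1083 = 1·722 + 361; 722 = 2·361 + 0 → 361
gcd(361, 9025): 9025 = 25·361 + 0 → 361
gcd(361, 100260169): 100260169 = 277729·361 + 0 → 361
gcd(361, 190969): 190969 = 529·361 + 0 → 361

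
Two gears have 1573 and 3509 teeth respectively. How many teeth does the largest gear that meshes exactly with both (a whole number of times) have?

121

1573 = 11² · 13
3509 = 11² · 29
Common: 11² = 121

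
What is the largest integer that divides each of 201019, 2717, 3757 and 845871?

13

gcd(201019, 2717): 201019 = 73·2717 + 2678; 2717 = 1·2678 + 39; 2678 = 68·39 + 26; 39 = 1·26 + 13; 26 = 2·13 + 0 → 13
gcd(13, 3757): 3757 = 289·13 + 0 → 13
gcd(13, 845871): 845871 = 65067·13 + 0 → 13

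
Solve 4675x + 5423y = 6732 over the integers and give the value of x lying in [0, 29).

Reduce mod 5423: 4675x ≡ 6732 (mod 5423). With g = gcd(4675, 5423) = 187 dividing 6732, divide through: 25x ≡ 36 (mod 29).
Since gcd(25, 29) = 1, x ≡ 36·(25)⁻¹ ≡ 20 (mod 29). Smallest non-negative: 20.

20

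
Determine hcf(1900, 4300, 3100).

gcd(1900, 4300): 4300 = 2·1900 + 500; 1900 = 3·500 + 400; 500 = 1·400 + 100; 400 = 4·100 + 0 → 100
gcd(100, 3100): 3100 = 31·100 + 0 → 100

100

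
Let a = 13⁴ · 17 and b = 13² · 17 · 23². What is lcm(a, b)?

256849073

max exponent per prime: 13⁴ · 17 · 23² = 256849073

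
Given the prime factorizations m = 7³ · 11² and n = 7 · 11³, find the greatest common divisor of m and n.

847

min exponent per shared prime: 7 · 11² = 847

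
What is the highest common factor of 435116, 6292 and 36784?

484

435116 = 2² · 11² · 29 · 31; 6292 = 2² · 11² · 13; 36784 = 2⁴ · 11² · 19
gcd takes min exponent of each prime: 2² · 11² = 484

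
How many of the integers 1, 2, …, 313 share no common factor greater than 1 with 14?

Prime factors of 14: 2, 7. Count integers ≤ 313 divisible by none of them.
By inclusion–exclusion: 313 − ⌊313/2⌋ − ⌊313/7⌋ + ⌊313/14⌋ = 135.

135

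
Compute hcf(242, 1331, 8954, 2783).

121

gcd(242, 1331): 1331 = 5·242 + 121; 242 = 2·121 + 0 → 121
gcd(121, 8954): 8954 = 74·121 + 0 → 121
gcd(121, 2783): 2783 = 23·121 + 0 → 121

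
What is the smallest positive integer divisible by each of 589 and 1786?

gcd first: 1786 = 3·589 + 19; 589 = 31·19 + 0 → gcd = 19
lcm = 589·1786/gcd = 1051954/19 = 55366

55366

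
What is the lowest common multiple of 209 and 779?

8569

209 = 11 · 19; 779 = 19 · 41
max exponents: 11 · 19 · 41 = 8569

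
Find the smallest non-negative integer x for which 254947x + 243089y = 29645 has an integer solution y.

Reduce mod 243089: 254947x ≡ 29645 (mod 243089). With g = gcd(254947, 243089) = 5929 dividing 29645, divide through: 43x ≡ 5 (mod 41).
Since gcd(43, 41) = 1, x ≡ 5·(43)⁻¹ ≡ 23 (mod 41). Smallest non-negative: 23.

23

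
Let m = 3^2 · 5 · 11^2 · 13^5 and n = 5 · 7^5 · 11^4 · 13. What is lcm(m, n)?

4111404586384095

max exponent per prime: 3^2 · 5 · 7^5 · 11^4 · 13^5 = 4111404586384095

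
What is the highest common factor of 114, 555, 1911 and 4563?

gcd(114, 555): 555 = 4·114 + 99; 114 = 1·99 + 15; 99 = 6·15 + 9; 15 = 1·9 + 6; 9 = 1·6 + 3; 6 = 2·3 + 0 → 3
gcd(3, 1911): 1911 = 637·3 + 0 → 3
gcd(3, 4563): 4563 = 1521·3 + 0 → 3

3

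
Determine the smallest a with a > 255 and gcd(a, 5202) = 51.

5202 = 51·102. Any a with gcd(a, 5202) = 51 is a multiple of 51, say 51s, with s coprime to 102.
Need s > 255/51, so s ≥ 6. First s ≥ 6 with gcd(s, 102) = 1 is s = 7. Thus a = 51·7 = 357.

357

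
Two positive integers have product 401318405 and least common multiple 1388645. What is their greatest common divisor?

From gcd × lcm = pq: gcd = 401318405 / 1388645 = 289.

289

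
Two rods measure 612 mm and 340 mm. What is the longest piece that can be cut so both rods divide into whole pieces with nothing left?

68

612 = 2² · 3² · 17
340 = 2² · 5 · 17
Common: 2² · 17 = 68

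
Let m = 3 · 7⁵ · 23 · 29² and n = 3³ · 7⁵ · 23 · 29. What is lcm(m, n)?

8777640627

max exponent per prime: 3³ · 7⁵ · 23 · 29² = 8777640627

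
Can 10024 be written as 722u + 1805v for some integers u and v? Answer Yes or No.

By Bézout, 722u + 1805v = 10024 has integer solutions iff gcd(722, 1805) | 10024.
Euclid: 1805 = 2·722 + 361; 722 = 2·361 + 0. gcd = 361; 10024 mod 361 = 277. No.

No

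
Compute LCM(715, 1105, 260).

lcm(715, 1105) = 715·1105/gcd = 790075/65 = 12155
lcm(12155, 260) = 12155·260/gcd = 3160300/65 = 48620

48620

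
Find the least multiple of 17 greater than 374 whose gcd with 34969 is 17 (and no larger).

391

34969 = 17·2057. Any x with gcd(x, 34969) = 17 is a multiple of 17, say 17s, with s coprime to 2057.
Need s > 374/17, so s ≥ 23. First s ≥ 23 with gcd(s, 2057) = 1 is s = 23. Thus x = 17·23 = 391.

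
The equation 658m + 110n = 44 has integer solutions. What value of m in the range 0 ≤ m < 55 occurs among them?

Euclid: 658 = 5·110 + 108; 110 = 1·108 + 2; 108 = 54·2 + 0 → gcd = 2; 44 = 2·22.
Back-substitution yields 658·(-1) + 110·(6) = 2, so one solution is m = -1·22 = -22, n = 6·22 = 132.
Solutions in m differ by 110/2 = 55; the one in [0, 55) is -22 mod 55 = 33.

33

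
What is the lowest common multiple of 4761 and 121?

gcd first: 4761 = 39·121 + 42; 121 = 2·42 + 37; 42 = 1·37 + 5; 37 = 7·5 + 2; 5 = 2·2 + 1; 2 = 2·1 + 0 → gcd = 1
lcm = 4761·121/gcd = 576081/1 = 576081

576081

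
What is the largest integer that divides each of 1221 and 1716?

1221 = 3 · 11 · 37
1716 = 2² · 3 · 11 · 13
Common: 3 · 11 = 33

33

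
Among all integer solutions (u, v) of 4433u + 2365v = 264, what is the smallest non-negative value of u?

23

Euclid: 4433 = 1·2365 + 2068; 2365 = 1·2068 + 297; 2068 = 6·297 + 286; 297 = 1·286 + 11; 286 = 26·11 + 0 → gcd = 11; 264 = 11·24.
Back-substitution yields 4433·(-8) + 2365·(15) = 11, so one solution is u = -8·24 = -192, v = 15·24 = 360.
Solutions in u differ by 2365/11 = 215; the one in [0, 215) is -192 mod 215 = 23.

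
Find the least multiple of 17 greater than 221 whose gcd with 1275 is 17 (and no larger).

238

gcd(t, 1275) = 17 forces 17 | t; write t = 17s. Then gcd(17s, 17·75) = 17·gcd(s, 75), so need gcd(s, 75) = 1.
17s > 221 gives s ≥ 14. The least s ≥ 14 coprime to 75 is 14, so t = 17·14 = 238.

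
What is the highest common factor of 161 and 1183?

161 = 7 · 23
1183 = 7 · 13²
Common: 7 = 7

7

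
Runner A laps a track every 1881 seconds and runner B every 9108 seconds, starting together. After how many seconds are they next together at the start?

173052

gcd first: 9108 = 4·1881 + 1584; 1881 = 1·1584 + 297; 1584 = 5·297 + 99; 297 = 3·99 + 0 → gcd = 99
lcm = 1881·9108/gcd = 17132148/99 = 173052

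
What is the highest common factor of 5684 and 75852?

Euclid: 75852 = 13·5684 + 1960; 5684 = 2·1960 + 1764; 1960 = 1·1764 + 196; 1764 = 9·196 + 0. Last nonzero remainder: 196.

196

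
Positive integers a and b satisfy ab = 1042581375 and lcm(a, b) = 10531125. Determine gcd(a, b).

gcd·lcm = product, so gcd = 1042581375/10531125 = 99.

99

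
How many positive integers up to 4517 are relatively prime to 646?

2014

646 = 2·17·19. Inclusion–exclusion on these primes:
4517 − ⌊4517/2⌋ − ⌊4517/17⌋ − ⌊4517/19⌋ + ⌊4517/34⌋ + ⌊4517/38⌋ + ⌊4517/323⌋ − ⌊4517/646⌋ = 2014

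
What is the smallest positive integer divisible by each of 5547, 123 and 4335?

lcm(5547, 123) = 5547·123/gcd = 682281/3 = 227427
lcm(227427, 4335) = 227427·4335/gcd = 985896045/3 = 328632015

328632015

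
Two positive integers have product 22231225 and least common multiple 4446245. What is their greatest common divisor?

5

gcd·lcm = product, so gcd = 22231225/4446245 = 5.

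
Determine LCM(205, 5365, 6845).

lcm(205, 5365) = 205·5365/gcd = 1099825/5 = 219965
lcm(219965, 6845) = 219965·6845/gcd = 1505660425/185 = 8138705

8138705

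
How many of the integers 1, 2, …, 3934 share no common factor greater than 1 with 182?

182 = 2·7·13. Inclusion–exclusion on these primes:
3934 − ⌊3934/2⌋ − ⌊3934/7⌋ − ⌊3934/13⌋ + ⌊3934/14⌋ + ⌊3934/26⌋ + ⌊3934/91⌋ − ⌊3934/182⌋ = 1557

1557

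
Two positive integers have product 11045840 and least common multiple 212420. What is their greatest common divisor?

gcd·lcm = product, so gcd = 11045840/212420 = 52.

52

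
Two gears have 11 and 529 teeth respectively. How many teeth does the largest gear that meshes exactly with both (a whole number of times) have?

1

11 = 11
529 = 23²
Common: 1 = 1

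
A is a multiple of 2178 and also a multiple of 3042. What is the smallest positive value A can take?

gcd first: 3042 = 1·2178 + 864; 2178 = 2·864 + 450; 864 = 1·450 + 414; 450 = 1·414 + 36; 414 = 11·36 + 18; 36 = 2·18 + 0 → gcd = 18
lcm = 2178·3042/gcd = 6625476/18 = 368082

368082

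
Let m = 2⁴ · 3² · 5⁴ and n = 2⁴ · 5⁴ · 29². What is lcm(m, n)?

max exponent per prime: 2⁴ · 3² · 5⁴ · 29² = 75690000

75690000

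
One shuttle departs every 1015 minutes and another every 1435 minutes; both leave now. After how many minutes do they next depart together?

41615

gcd first: 1435 = 1·1015 + 420; 1015 = 2·420 + 175; 420 = 2·175 + 70; 175 = 2·70 + 35; 70 = 2·35 + 0 → gcd = 35
lcm = 1015·1435/gcd = 1456525/35 = 41615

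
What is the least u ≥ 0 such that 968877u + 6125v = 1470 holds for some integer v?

Reduce mod 6125: 968877u ≡ 1470 (mod 6125). With g = gcd(968877, 6125) = 49 dividing 1470, divide through: 19773u ≡ 30 (mod 125).
Since gcd(19773, 125) = 1, u ≡ 30·(19773)⁻¹ ≡ 110 (mod 125). Smallest non-negative: 110.

110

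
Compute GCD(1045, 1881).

1045 = 5 · 11 · 19
1881 = 3² · 11 · 19
Common: 11 · 19 = 209

209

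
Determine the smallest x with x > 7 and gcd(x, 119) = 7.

119 = 7·17. Any x with gcd(x, 119) = 7 is a multiple of 7, say 7s, with s coprime to 17.
Need s > 7/7, so s ≥ 2. First s ≥ 2 with gcd(s, 17) = 1 is s = 2. Thus x = 7·2 = 14.

14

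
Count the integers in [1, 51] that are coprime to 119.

Prime factors of 119: 7, 17. Count integers ≤ 51 divisible by none of them.
By inclusion–exclusion: 51 − ⌊51/7⌋ − ⌊51/17⌋ + ⌊51/119⌋ = 41.

41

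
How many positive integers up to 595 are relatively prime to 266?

Prime factors of 266: 2, 7, 19. Count integers ≤ 595 divisible by none of them.
By inclusion–exclusion: 595 − ⌊595/2⌋ − ⌊595/7⌋ − ⌊595/19⌋ + ⌊595/14⌋ + ⌊595/38⌋ + ⌊595/133⌋ − ⌊595/266⌋ = 241.

241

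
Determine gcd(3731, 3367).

91

3731 = 7 · 13 · 41
3367 = 7 · 13 · 37
Common: 7 · 13 = 91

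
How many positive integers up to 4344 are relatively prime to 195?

2138

Prime factors of 195: 3, 5, 13. Count integers ≤ 4344 divisible by none of them.
By inclusion–exclusion: 4344 − ⌊4344/3⌋ − ⌊4344/5⌋ − ⌊4344/13⌋ + ⌊4344/15⌋ + ⌊4344/39⌋ + ⌊4344/65⌋ − ⌊4344/195⌋ = 2138.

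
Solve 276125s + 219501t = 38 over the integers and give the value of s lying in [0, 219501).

48262

gcd(276125, 219501) = 1 (Euclid: 276125 = 1·219501 + 56624; 219501 = 3·56624 + 49629; 56624 = 1·49629 + 6995; 49629 = 7·6995 + 664; 6995 = 10·664 + 355; 664 = 1·355 + 309; 355 = 1·309 + 46; 309 = 6·46 + 33; 46 = 1·33 + 13; 33 = 2·13 + 7; 13 = 1·7 + 6; 7 = 1·6 + 1; 6 = 6·1 + 0), and 1 | 38.
Extended Euclid: 276125·(-33388) + 219501·(42001) = 1. Scale by 38: s₀ = -1268744.
General solution s = s₀ + 219501k; reducing mod 219501 gives s = 48262 (and t = -60712).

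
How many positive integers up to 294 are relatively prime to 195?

145

195 = 3·5·13. Inclusion–exclusion on these primes:
294 − ⌊294/3⌋ − ⌊294/5⌋ − ⌊294/13⌋ + ⌊294/15⌋ + ⌊294/39⌋ + ⌊294/65⌋ − ⌊294/195⌋ = 145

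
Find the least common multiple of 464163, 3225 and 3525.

464163 = 3 · 7 · 23 · 31²; 3225 = 3 · 5² · 43; 3525 = 3 · 5² · 47
lcm takes max exponent of each prime: 3 · 5² · 7 · 23 · 31² · 43 · 47 = 23451835575

23451835575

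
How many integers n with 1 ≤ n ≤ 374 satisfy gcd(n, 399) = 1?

203

Prime factors of 399: 3, 7, 19. Count integers ≤ 374 divisible by none of them.
By inclusion–exclusion: 374 − ⌊374/3⌋ − ⌊374/7⌋ − ⌊374/19⌋ + ⌊374/21⌋ + ⌊374/57⌋ + ⌊374/133⌋ − ⌊374/399⌋ = 203.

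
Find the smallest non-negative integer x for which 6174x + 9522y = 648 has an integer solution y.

gcd(6174, 9522) = 18 (Euclid: 9522 = 1·6174 + 3348; 6174 = 1·3348 + 2826; 3348 = 1·2826 + 522; 2826 = 5·522 + 216; 522 = 2·216 + 90; 216 = 2·90 + 36; 90 = 2·36 + 18; 36 = 2·18 + 0), and 18 | 648.
Extended Euclid: 6174·(-219) + 9522·(142) = 18. Scale by 36: x₀ = -7884.
General solution x = x₀ + 529t; reducing mod 529 gives x = 51 (and y = -33).

51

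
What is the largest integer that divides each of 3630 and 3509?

3630 = 2 · 3 · 5 · 11²
3509 = 11² · 29
Common: 11² = 121

121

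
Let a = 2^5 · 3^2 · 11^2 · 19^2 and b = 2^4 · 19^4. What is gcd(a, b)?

min exponent per shared prime: 2^4 · 19^2 = 5776

5776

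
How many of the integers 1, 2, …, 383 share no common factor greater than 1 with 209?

330

Prime factors of 209: 11, 19. Count integers ≤ 383 divisible by none of them.
By inclusion–exclusion: 383 − ⌊383/11⌋ − ⌊383/19⌋ + ⌊383/209⌋ = 330.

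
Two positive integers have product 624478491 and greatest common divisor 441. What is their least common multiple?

1416051

For any two positive integers, gcd × lcm equals their product. Hence lcm = 624478491 / 441 = 1416051.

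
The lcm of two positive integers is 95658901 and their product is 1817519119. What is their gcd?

gcd·lcm = product, so gcd = 1817519119/95658901 = 19.

19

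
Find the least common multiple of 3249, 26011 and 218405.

3249 = 3² · 19²; 26011 = 19 · 37²; 218405 = 5 · 11² · 19²
lcm takes max exponent of each prime: 3² · 5 · 11² · 19² · 37² = 2690968005

2690968005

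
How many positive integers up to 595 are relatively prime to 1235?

1235 = 5·13·19. Inclusion–exclusion on these primes:
595 − ⌊595/5⌋ − ⌊595/13⌋ − ⌊595/19⌋ + ⌊595/65⌋ + ⌊595/95⌋ + ⌊595/247⌋ − ⌊595/1235⌋ = 417

417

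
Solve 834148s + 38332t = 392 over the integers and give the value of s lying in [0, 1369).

360

Reduce mod 38332: 834148s ≡ 392 (mod 38332). With g = gcd(834148, 38332) = 28 dividing 392, divide through: 29791s ≡ 14 (mod 1369).
Since gcd(29791, 1369) = 1, s ≡ 14·(29791)⁻¹ ≡ 360 (mod 1369). Smallest non-negative: 360.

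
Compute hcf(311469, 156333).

Euclid: 311469 = 1·156333 + 155136; 156333 = 1·155136 + 1197; 155136 = 129·1197 + 723; 1197 = 1·723 + 474; 723 = 1·474 + 249; 474 = 1·249 + 225; 249 = 1·225 + 24; 225 = 9·24 + 9; 24 = 2·9 + 6; 9 = 1·6 + 3; 6 = 2·3 + 0. Last nonzero remainder: 3.

3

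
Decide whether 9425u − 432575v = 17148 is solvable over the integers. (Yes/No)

No

gcd(9425, 432575): 432575 = 45·9425 + 8450; 9425 = 1·8450 + 975; 8450 = 8·975 + 650; 975 = 1·650 + 325; 650 = 2·325 + 0 → 325
325 does not divide 17148, so a solution does not exist.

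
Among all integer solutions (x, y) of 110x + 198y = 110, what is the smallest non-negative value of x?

Reduce mod 198: 110x ≡ 110 (mod 198). With g = gcd(110, 198) = 22 dividing 110, divide through: 5x ≡ 5 (mod 9).
Since gcd(5, 9) = 1, x ≡ 5·(5)⁻¹ ≡ 1 (mod 9). Smallest non-negative: 1.

1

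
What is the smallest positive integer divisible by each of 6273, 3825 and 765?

6273 = 3² · 17 · 41; 3825 = 3² · 5² · 17; 765 = 3² · 5 · 17
lcm takes max exponent of each prime: 3² · 5² · 17 · 41 = 156825

156825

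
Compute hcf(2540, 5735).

2540 = 2² · 5 · 127
5735 = 5 · 31 · 37
Common: 5 = 5

5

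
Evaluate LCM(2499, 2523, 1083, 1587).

lcm(2499, 2523) = 2499·2523/gcd = 6304977/3 = 2101659
lcm(2101659, 1083) = 2101659·1083/gcd = 2276096697/3 = 758698899
lcm(758698899, 1587) = 758698899·1587/gcd = 1204055152713/3 = 401351717571

401351717571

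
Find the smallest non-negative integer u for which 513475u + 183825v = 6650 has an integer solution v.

203

gcd(513475, 183825) = 475 (Euclid: 513475 = 2·183825 + 145825; 183825 = 1·145825 + 38000; 145825 = 3·38000 + 31825; 38000 = 1·31825 + 6175; 31825 = 5·6175 + 950; 6175 = 6·950 + 475; 950 = 2·475 + 0), and 475 | 6650.
Extended Euclid: 513475·(-179) + 183825·(500) = 475. Scale by 14: u₀ = -2506.
General solution u = u₀ + 387t; reducing mod 387 gives u = 203 (and v = -567).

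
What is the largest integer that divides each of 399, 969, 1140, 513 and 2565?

gcd(399, 969): 969 = 2·399 + 171; 399 = 2·171 + 57; 171 = 3·57 + 0 → 57
gcd(57, 1140): 1140 = 20·57 + 0 → 57
gcd(57, 513): 513 = 9·57 + 0 → 57
gcd(57, 2565): 2565 = 45·57 + 0 → 57

57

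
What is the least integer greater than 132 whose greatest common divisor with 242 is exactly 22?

242 = 22·11. Any k with gcd(k, 242) = 22 is a multiple of 22, say 22s, with s coprime to 11.
Need s > 132/22, so s ≥ 7. First s ≥ 7 with gcd(s, 11) = 1 is s = 7. Thus k = 22·7 = 154.

154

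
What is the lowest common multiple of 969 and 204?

3876

gcd first: 969 = 4·204 + 153; 204 = 1·153 + 51; 153 = 3·51 + 0 → gcd = 51
lcm = 969·204/gcd = 197676/51 = 3876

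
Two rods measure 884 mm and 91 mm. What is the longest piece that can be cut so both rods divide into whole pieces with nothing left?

Euclid: 884 = 9·91 + 65; 91 = 1·65 + 26; 65 = 2·26 + 13; 26 = 2·13 + 0. Last nonzero remainder: 13.

13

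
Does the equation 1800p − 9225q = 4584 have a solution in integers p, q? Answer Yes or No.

gcd(1800, 9225): 9225 = 5·1800 + 225; 1800 = 8·225 + 0 → 225
225 does not divide 4584, so a solution does not exist.

No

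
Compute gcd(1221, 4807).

Euclid: 4807 = 3·1221 + 1144; 1221 = 1·1144 + 77; 1144 = 14·77 + 66; 77 = 1·66 + 11; 66 = 6·11 + 0. Last nonzero remainder: 11.

11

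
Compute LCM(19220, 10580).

gcd first: 19220 = 1·10580 + 8640; 10580 = 1·8640 + 1940; 8640 = 4·1940 + 880; 1940 = 2·880 + 180; 880 = 4·180 + 160; 180 = 1·160 + 20; 160 = 8·20 + 0 → gcd = 20
lcm = 19220·10580/gcd = 203347600/20 = 10167380

10167380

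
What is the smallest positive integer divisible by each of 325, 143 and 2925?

lcm(325, 143) = 325·143/gcd = 46475/13 = 3575
lcm(3575, 2925) = 3575·2925/gcd = 10456875/325 = 32175

32175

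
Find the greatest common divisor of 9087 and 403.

9087 = 3 · 13 · 233
403 = 13 · 31
Common: 13 = 13

13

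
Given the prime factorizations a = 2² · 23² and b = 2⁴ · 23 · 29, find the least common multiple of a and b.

245456

max exponent per prime: 2⁴ · 23² · 29 = 245456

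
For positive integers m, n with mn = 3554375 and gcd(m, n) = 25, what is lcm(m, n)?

gcd·lcm = product, so lcm = 3554375/25 = 142175.

142175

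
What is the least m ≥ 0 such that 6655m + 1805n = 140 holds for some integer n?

Euclid: 6655 = 3·1805 + 1240; 1805 = 1·1240 + 565; 1240 = 2·565 + 110; 565 = 5·110 + 15; 110 = 7·15 + 5; 15 = 3·5 + 0 → gcd = 5; 140 = 5·28.
Back-substitution yields 6655·(115) + 1805·(-424) = 5, so one solution is m = 115·28 = 3220, n = -424·28 = -11872.
Solutions in m differ by 1805/5 = 361; the one in [0, 361) is 3220 mod 361 = 332.

332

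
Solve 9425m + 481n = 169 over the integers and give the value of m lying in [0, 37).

9

Reduce mod 481: 9425m ≡ 169 (mod 481). With g = gcd(9425, 481) = 13 dividing 169, divide through: 725m ≡ 13 (mod 37).
Since gcd(725, 37) = 1, m ≡ 13·(725)⁻¹ ≡ 9 (mod 37). Smallest non-negative: 9.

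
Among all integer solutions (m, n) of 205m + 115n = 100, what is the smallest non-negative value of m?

19

gcd(205, 115) = 5 (Euclid: 205 = 1·115 + 90; 115 = 1·90 + 25; 90 = 3·25 + 15; 25 = 1·15 + 10; 15 = 1·10 + 5; 10 = 2·5 + 0), and 5 | 100.
Extended Euclid: 205·(9) + 115·(-16) = 5. Scale by 20: m₀ = 180.
General solution m = m₀ + 23t; reducing mod 23 gives m = 19 (and n = -33).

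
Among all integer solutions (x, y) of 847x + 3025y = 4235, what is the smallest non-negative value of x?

Reduce mod 3025: 847x ≡ 4235 (mod 3025). With g = gcd(847, 3025) = 121 dividing 4235, divide through: 7x ≡ 35 (mod 25).
Since gcd(7, 25) = 1, x ≡ 35·(7)⁻¹ ≡ 5 (mod 25). Smallest non-negative: 5.

5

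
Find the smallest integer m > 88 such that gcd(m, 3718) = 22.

Multiples of 22 above 88: 22·5, 22·6, … . Need the cofactor coprime to 3718/22 = 169.
Checking s = 5, 6, … the first with gcd(s, 169) = 1 is s = 5, giving 110.

110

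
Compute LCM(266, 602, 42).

34314

lcm(266, 602) = 266·602/gcd = 160132/14 = 11438
lcm(11438, 42) = 11438·42/gcd = 480396/14 = 34314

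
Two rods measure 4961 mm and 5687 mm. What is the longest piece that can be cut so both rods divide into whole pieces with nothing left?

121

Euclid: 5687 = 1·4961 + 726; 4961 = 6·726 + 605; 726 = 1·605 + 121; 605 = 5·121 + 0. Last nonzero remainder: 121.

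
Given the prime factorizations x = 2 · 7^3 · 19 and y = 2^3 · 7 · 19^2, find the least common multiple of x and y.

990584

max exponent per prime: 2^3 · 7^3 · 19^2 = 990584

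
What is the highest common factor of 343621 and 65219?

1

343621 = 17² · 29 · 41
65219 = 7² · 11³
Common: 1 = 1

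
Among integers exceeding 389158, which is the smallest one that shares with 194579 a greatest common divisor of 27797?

416955

gcd(k, 194579) = 27797 forces 27797 | k; write k = 27797s. Then gcd(27797s, 27797·7) = 27797·gcd(s, 7), so need gcd(s, 7) = 1.
27797s > 389158 gives s ≥ 15. The least s ≥ 15 coprime to 7 is 15, so k = 27797·15 = 416955.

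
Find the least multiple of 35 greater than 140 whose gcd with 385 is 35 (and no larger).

175

Multiples of 35 above 140: 35·5, 35·6, … . Need the cofactor coprime to 385/35 = 11.
Checking s = 5, 6, … the first with gcd(s, 11) = 1 is s = 5, giving 175.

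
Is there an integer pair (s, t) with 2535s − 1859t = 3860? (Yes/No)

gcd(2535, 1859): 2535 = 1·1859 + 676; 1859 = 2·676 + 507; 676 = 1·507 + 169; 507 = 3·169 + 0 → 169
169 does not divide 3860, so a solution does not exist.

No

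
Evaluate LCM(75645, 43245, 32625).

52703762625

lcm(75645, 43245) = 75645·43245/gcd = 3271268025/45 = 72694845
lcm(72694845, 32625) = 72694845·32625/gcd = 2371669318125/45 = 52703762625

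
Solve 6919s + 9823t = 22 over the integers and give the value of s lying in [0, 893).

115

Euclid: 9823 = 1·6919 + 2904; 6919 = 2·2904 + 1111; 2904 = 2·1111 + 682; 1111 = 1·682 + 429; 682 = 1·429 + 253; 429 = 1·253 + 176; 253 = 1·176 + 77; 176 = 2·77 + 22; 77 = 3·22 + 11; 22 = 2·11 + 0 → gcd = 11; 22 = 11·2.
Back-substitution yields 6919·(-389) + 9823·(274) = 11, so one solution is s = -389·2 = -778, t = 274·2 = 548.
Solutions in s differ by 9823/11 = 893; the one in [0, 893) is -778 mod 893 = 115.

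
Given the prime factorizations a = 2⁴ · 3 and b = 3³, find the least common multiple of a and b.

432

max exponent per prime: 2⁴ · 3³ = 432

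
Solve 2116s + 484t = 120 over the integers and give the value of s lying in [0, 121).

gcd(2116, 484) = 4 (Euclid: 2116 = 4·484 + 180; 484 = 2·180 + 124; 180 = 1·124 + 56; 124 = 2·56 + 12; 56 = 4·12 + 8; 12 = 1·8 + 4; 8 = 2·4 + 0), and 4 | 120.
Extended Euclid: 2116·(-43) + 484·(188) = 4. Scale by 30: s₀ = -1290.
General solution s = s₀ + 121k; reducing mod 121 gives s = 41 (and t = -179).

41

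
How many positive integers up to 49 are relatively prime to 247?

44

Prime factors of 247: 13, 19. Count integers ≤ 49 divisible by none of them.
By inclusion–exclusion: 49 − ⌊49/13⌋ − ⌊49/19⌋ + ⌊49/247⌋ = 44.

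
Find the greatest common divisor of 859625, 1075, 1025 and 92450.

25

859625 = 5³ · 13 · 23²; 1075 = 5² · 43; 1025 = 5² · 41; 92450 = 2 · 5² · 43²
gcd takes min exponent of each prime: 5² = 25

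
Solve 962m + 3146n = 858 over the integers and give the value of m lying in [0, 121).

Euclid: 3146 = 3·962 + 260; 962 = 3·260 + 182; 260 = 1·182 + 78; 182 = 2·78 + 26; 78 = 3·26 + 0 → gcd = 26; 858 = 26·33.
Back-substitution yields 962·(36) + 3146·(-11) = 26, so one solution is m = 36·33 = 1188, n = -11·33 = -363.
Solutions in m differ by 3146/26 = 121; the one in [0, 121) is 1188 mod 121 = 99.

99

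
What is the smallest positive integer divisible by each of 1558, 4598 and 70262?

1558 = 2 · 19 · 41; 4598 = 2 · 11² · 19; 70262 = 2 · 19 · 43²
lcm takes max exponent of each prime: 2 · 11² · 19 · 41 · 43² = 348569782

348569782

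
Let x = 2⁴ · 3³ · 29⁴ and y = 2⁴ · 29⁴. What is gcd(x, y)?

min exponent per shared prime: 2⁴ · 29⁴ = 11316496

11316496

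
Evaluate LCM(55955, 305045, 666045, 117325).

55955 = 5 · 19² · 31; 305045 = 5 · 13² · 19²; 666045 = 3² · 5 · 19² · 41; 117325 = 5² · 13 · 19²
lcm takes max exponent of each prime: 3² · 5² · 13² · 19² · 31 · 41 = 17447048775

17447048775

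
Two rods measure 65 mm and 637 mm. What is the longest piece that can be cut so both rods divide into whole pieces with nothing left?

65 = 5 · 13
637 = 7² · 13
Common: 13 = 13

13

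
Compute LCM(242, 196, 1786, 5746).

242 = 2 · 11²; 196 = 2² · 7²; 1786 = 2 · 19 · 47; 5746 = 2 · 13² · 17
lcm takes max exponent of each prime: 2² · 7² · 11² · 13² · 17 · 19 · 47 = 60845508724

60845508724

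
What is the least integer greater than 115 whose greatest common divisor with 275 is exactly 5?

120

275 = 5·55. Any k with gcd(k, 275) = 5 is a multiple of 5, say 5s, with s coprime to 55.
Need s > 115/5, so s ≥ 24. First s ≥ 24 with gcd(s, 55) = 1 is s = 24. Thus k = 5·24 = 120.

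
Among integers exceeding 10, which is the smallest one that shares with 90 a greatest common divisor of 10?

90 = 10·9. Any x with gcd(x, 90) = 10 is a multiple of 10, say 10s, with s coprime to 9.
Need s > 10/10, so s ≥ 2. First s ≥ 2 with gcd(s, 9) = 1 is s = 2. Thus x = 10·2 = 20.

20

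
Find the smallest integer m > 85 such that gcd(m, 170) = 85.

gcd(m, 170) = 85 forces 85 | m; write m = 85s. Then gcd(85s, 85·2) = 85·gcd(s, 2), so need gcd(s, 2) = 1.
85s > 85 gives s ≥ 2. The least s ≥ 2 coprime to 2 is 3, so m = 85·3 = 255.

255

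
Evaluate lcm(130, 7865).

gcd first: 7865 = 60·130 + 65; 130 = 2·65 + 0 → gcd = 65
lcm = 130·7865/gcd = 1022450/65 = 15730

15730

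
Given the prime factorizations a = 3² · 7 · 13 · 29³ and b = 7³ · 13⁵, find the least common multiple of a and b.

max exponent per prime: 3² · 7³ · 13⁵ · 29³ = 27954220383999

27954220383999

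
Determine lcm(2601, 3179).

2601 = 3² · 17²; 3179 = 11 · 17²
max exponents: 3² · 11 · 17² = 28611

28611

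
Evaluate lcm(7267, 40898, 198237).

7267 = 13² · 43; 40898 = 2 · 11² · 13²; 198237 = 3 · 13² · 17 · 23
lcm takes max exponent of each prime: 2 · 3 · 11² · 13² · 17 · 23 · 43 = 2062854222

2062854222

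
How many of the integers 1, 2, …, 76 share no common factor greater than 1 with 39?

47

39 = 3·13. Inclusion–exclusion on these primes:
76 − ⌊76/3⌋ − ⌊76/13⌋ + ⌊76/39⌋ = 47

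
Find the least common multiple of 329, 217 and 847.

1234079

329 = 7 · 47; 217 = 7 · 31; 847 = 7 · 11²
lcm takes max exponent of each prime: 7 · 11² · 31 · 47 = 1234079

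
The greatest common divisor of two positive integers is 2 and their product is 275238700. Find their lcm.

gcd·lcm = product, so lcm = 275238700/2 = 137619350.

137619350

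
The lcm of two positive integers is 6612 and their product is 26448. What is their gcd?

4

gcd·lcm = product, so gcd = 26448/6612 = 4.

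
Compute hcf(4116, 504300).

Euclid: 504300 = 122·4116 + 2148; 4116 = 1·2148 + 1968; 2148 = 1·1968 + 180; 1968 = 10·180 + 168; 180 = 1·168 + 12; 168 = 14·12 + 0. Last nonzero remainder: 12.

12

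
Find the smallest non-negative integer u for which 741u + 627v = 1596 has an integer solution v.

Reduce mod 627: 741u ≡ 1596 (mod 627). With g = gcd(741, 627) = 57 dividing 1596, divide through: 13u ≡ 28 (mod 11).
Since gcd(13, 11) = 1, u ≡ 28·(13)⁻¹ ≡ 3 (mod 11). Smallest non-negative: 3.

3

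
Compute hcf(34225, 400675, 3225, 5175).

gcd(34225, 400675): 400675 = 11·34225 + 24200; 34225 = 1·24200 + 10025; 24200 = 2·10025 + 4150; 10025 = 2·4150 + 1725; 4150 = 2·1725 + 700; 1725 = 2·700 + 325; 700 = 2·325 + 50; 325 = 6·50 + 25; 50 = 2·25 + 0 → 25
gcd(25, 3225): 3225 = 129·25 + 0 → 25
gcd(25, 5175): 5175 = 207·25 + 0 → 25

25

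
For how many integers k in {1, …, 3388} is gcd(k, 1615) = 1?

2416

1615 = 5·17·19. Inclusion–exclusion on these primes:
3388 − ⌊3388/5⌋ − ⌊3388/17⌋ − ⌊3388/19⌋ + ⌊3388/85⌋ + ⌊3388/95⌋ + ⌊3388/323⌋ − ⌊3388/1615⌋ = 2416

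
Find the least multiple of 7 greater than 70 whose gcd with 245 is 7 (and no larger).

77

245 = 7·35. Any t with gcd(t, 245) = 7 is a multiple of 7, say 7s, with s coprime to 35.
Need s > 70/7, so s ≥ 11. First s ≥ 11 with gcd(s, 35) = 1 is s = 11. Thus t = 7·11 = 77.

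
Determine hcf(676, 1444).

4

676 = 2² · 13²
1444 = 2² · 19²
Common: 2² = 4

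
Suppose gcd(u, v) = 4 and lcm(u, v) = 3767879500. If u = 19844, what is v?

759500

Using uv = gcd(u,v)·lcm(u,v) = 4·3767879500 = 15071518000, we get v = 15071518000/19844 = 759500.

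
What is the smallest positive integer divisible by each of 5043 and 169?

852267

5043 = 3 · 41²; 169 = 13²
max exponents: 3 · 13² · 41² = 852267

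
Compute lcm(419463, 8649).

gcd first: 419463 = 48·8649 + 4311; 8649 = 2·4311 + 27; 4311 = 159·27 + 18; 27 = 1·18 + 9; 18 = 2·9 + 0 → gcd = 9
lcm = 419463·8649/gcd = 3627935487/9 = 403103943

403103943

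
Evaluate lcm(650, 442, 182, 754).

650 = 2 · 5² · 13; 442 = 2 · 13 · 17; 182 = 2 · 7 · 13; 754 = 2 · 13 · 29
lcm takes max exponent of each prime: 2 · 5² · 7 · 13 · 17 · 29 = 2243150

2243150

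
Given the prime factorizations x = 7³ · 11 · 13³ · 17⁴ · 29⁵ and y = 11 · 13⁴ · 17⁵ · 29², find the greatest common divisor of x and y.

min exponent per shared prime: 11 · 13³ · 17⁴ · 29² = 1697518137887

1697518137887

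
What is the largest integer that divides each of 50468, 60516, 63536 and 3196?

4

50468 = 2² · 11 · 31 · 37; 60516 = 2² · 3² · 41²; 63536 = 2⁴ · 11 · 19²; 3196 = 2² · 17 · 47
gcd takes min exponent of each prime: 2² = 4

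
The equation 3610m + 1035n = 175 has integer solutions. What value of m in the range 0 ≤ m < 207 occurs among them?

gcd(3610, 1035) = 5 (Euclid: 3610 = 3·1035 + 505; 1035 = 2·505 + 25; 505 = 20·25 + 5; 25 = 5·5 + 0), and 5 | 175.
Extended Euclid: 3610·(41) + 1035·(-143) = 5. Scale by 35: m₀ = 1435.
General solution m = m₀ + 207t; reducing mod 207 gives m = 193 (and n = -673).

193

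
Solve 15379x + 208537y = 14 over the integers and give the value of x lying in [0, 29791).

Reduce mod 208537: 15379x ≡ 14 (mod 208537). With g = gcd(15379, 208537) = 7 dividing 14, divide through: 2197x ≡ 2 (mod 29791).
Since gcd(2197, 29791) = 1, x ≡ 2·(2197)⁻¹ ≡ 22428 (mod 29791). Smallest non-negative: 22428.

22428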